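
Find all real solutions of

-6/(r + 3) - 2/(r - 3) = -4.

r = -1.6458 or r = 3.6458

Multiply both sides by (r + 3)(r - 3):
-6(r - 3) - 2(r + 3) = -4(r + 3)(r - 3).
Expand and collect terms: -4r² + 8r + 24 = 0.
By the quadratic formula, r = (-8 ± √448) / -8, so r ≈ -1.6458 or r ≈ 3.6458.
Neither value makes a denominator zero (r ≠ -3, r ≠ 3), so both are valid.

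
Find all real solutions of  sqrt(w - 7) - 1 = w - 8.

Isolate the radical: sqrt(w - 7) = w - 7.
Square both sides: w - 7 = (w - 7)^2.
Expand and rearrange: w^2 - 15w + 56 = 0.
Solving gives w = 8 or w = 7.
Check each candidate in the original equation:
  w = 8: sqrt(1) = 1, while w - 7 = 1 — valid.
  w = 7: sqrt(0) = 0, while w - 7 = 0 — valid.

w = 7 or w = 8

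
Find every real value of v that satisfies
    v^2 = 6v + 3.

v = -0.4641 or v = 6.4641

Rearrange to standard form: v^2 - 6v - 3 = 0.
Discriminant: (-6)^2 - 4*1*(-3) = 48.
Quadratic formula: v = (6 +/- sqrt(48)) / 2.
So v = 3 + 2*sqrt(3) ~= 6.4641 or v = 3 - 2*sqrt(3) ~= -0.4641.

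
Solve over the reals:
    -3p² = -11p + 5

p = 0.5316 or p = 3.135

Rearrange to standard form: -3p² + 11p - 5 = 0.
Discriminant: (11)² − 4·(-3)·(-5) = 61.
Quadratic formula: p = (-11 ± √61) / (-6).
So p = 11/6 - √(61)/6 ≈ 0.5316 or p = √(61)/6 + 11/6 ≈ 3.135.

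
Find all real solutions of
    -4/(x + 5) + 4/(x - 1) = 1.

x = -7.7446 or x = 3.7446

Multiply both sides by (x + 5)(x - 1):
-4(x - 1) + 4(x + 5) = (x + 5)(x - 1).
Expand and collect terms: x^2 + 4x - 29 = 0.
By the quadratic formula, x = (-4 +/- sqrt(132)) / 2, so x ~= 3.7446 or x ~= -7.7446.
Neither value makes a denominator zero (x != -5, x != 1), so both are valid.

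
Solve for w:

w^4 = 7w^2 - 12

w = -2 or w = -1.7321 or w = 1.7321 or w = 2

Let u = w^2. The equation becomes u^2 - 7u + 12 = 0.
Factor: (u - 3)(u - 4) = 0, so u = 3 or u = 4.
w^2 = 3 gives w = +/-sqrt(3) ~= +/-1.7321.
w^2 = 4 gives w = +/-2.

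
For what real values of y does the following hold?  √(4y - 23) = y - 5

Square both sides: 4y - 23 = (y - 5)².
Expand and rearrange: y² - 14y + 48 = 0.
Solving gives y = 8 or y = 6.
Check each candidate in the original equation:
  y = 8: √(9) = 3, while y - 5 = 3 — valid.
  y = 6: √(1) = 1, while y - 5 = 1 — valid.

y = 6 or y = 8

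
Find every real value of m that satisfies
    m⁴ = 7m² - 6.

Let u = m². The equation becomes u² - 7u + 6 = 0.
Factor: (u - 6)(u - 1) = 0, so u = 6 or u = 1.
m² = 6 gives m = ±√(6) ≈ ±2.4495.
m² = 1 gives m = ±1.

m = -2.4495 or m = -1 or m = 1 or m = 2.4495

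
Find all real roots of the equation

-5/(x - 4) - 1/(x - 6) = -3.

x = 5.1835 or x = 6.8165

Multiply both sides by (x - 4)(x - 6):
-5(x - 6) - (x - 4) = -3(x - 4)(x - 6).
Expand and collect terms: -3x² + 36x - 106 = 0.
By the quadratic formula, x = (-36 ± √24) / -6, so x ≈ 5.1835 or x ≈ 6.8165.
Neither value makes a denominator zero (x ≠ 4, x ≠ 6), so both are valid.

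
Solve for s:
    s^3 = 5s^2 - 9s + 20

Rearrange: s^3 - 5s^2 + 9s - 20 = 0.
Possible rational roots are divisors of -20. Testing s = 4 gives 0, so (s - 4) is a factor.
Divide: s^3 - 5s^2 + 9s - 20 = (s - 4)(s^2 - s + 5).
The quadratic s^2 - s + 5 has discriminant -19 < 0, so no further real roots.

s = 4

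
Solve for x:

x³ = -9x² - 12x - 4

Rearrange: x³ + 9x² + 12x + 4 = 0.
Possible rational roots are divisors of 4. Testing x = -1 gives 0, so (x + 1) is a factor.
Divide: x³ + 9x² + 12x + 4 = (x + 1)(x² + 8x + 4).
Apply the quadratic formula to x² + 8x + 4 = 0: x = (-8 ± √48)/2, i.e. x ≈ -0.5359 or x ≈ -7.4641.

x = -7.4641 or x = -1 or x = -0.5359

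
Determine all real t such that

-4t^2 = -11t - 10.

Rearrange to standard form: -4t^2 + 11t + 10 = 0.
Discriminant: (11)^2 - 4*(-4)*10 = 281.
Quadratic formula: t = (-11 +/- sqrt(281)) / (-8).
So t = 11/8 - sqrt(281)/8 ~= -0.7204 or t = 11/8 + sqrt(281)/8 ~= 3.4704.

t = -0.7204 or t = 3.4704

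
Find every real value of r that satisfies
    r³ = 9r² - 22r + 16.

r = 1.4384 or r = 2 or r = 5.5616

Rearrange: r³ - 9r² + 22r - 16 = 0.
Possible rational roots are divisors of -16. Testing r = 2 gives 0, so (r - 2) is a factor.
Divide: r³ - 9r² + 22r - 16 = (r - 2)(r² - 7r + 8).
Apply the quadratic formula to r² - 7r + 8 = 0: r = (7 ± √17)/2, i.e. r ≈ 5.5616 or r ≈ 1.4384.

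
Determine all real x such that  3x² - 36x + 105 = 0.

x = 5 or x = 7

Factor: 3(x - 7)(x - 5) = 0.
So x = 7 or x = 5.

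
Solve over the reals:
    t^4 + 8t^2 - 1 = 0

Let u = t^2. The equation becomes u^2 + 8u - 1 = 0.
By the quadratic formula, u = -4 + sqrt(17) or u = -sqrt(17) - 4.
t^2 = -4 + sqrt(17) gives t = +/-sqrt(-4 + sqrt(17)) ~= +/-0.3509.
t^2 = -sqrt(17) - 4 < 0 has no real solution.

t = -0.3509 or t = 0.3509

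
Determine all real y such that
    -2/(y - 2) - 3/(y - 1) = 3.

Multiply both sides by (y - 2)(y - 1):
-2(y - 1) - 3(y - 2) = 3(y - 2)(y - 1).
Expand and collect terms: 3y² - 4y - 2 = 0.
By the quadratic formula, y = (4 ± √40) / 6, so y ≈ 1.7208 or y ≈ -0.3874.
Neither value makes a denominator zero (y ≠ 2, y ≠ 1), so both are valid.

y = -0.3874 or y = 1.7208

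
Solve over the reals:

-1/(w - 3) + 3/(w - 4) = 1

w = 2.6972 or w = 6.3028

Multiply both sides by (w - 3)(w - 4):
-(w - 4) + 3(w - 3) = (w - 3)(w - 4).
Expand and collect terms: w² - 9w + 17 = 0.
By the quadratic formula, w = (9 ± √13) / 2, so w ≈ 6.3028 or w ≈ 2.6972.
Neither value makes a denominator zero (w ≠ 3, w ≠ 4), so both are valid.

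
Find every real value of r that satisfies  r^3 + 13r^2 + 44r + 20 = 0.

Possible rational roots are divisors of 20. Testing r = -5 gives 0, so (r + 5) is a factor.
Divide: r^3 + 13r^2 + 44r + 20 = (r + 5)(r^2 + 8r + 4).
Apply the quadratic formula to r^2 + 8r + 4 = 0: r = (-8 +/- sqrt(48))/2, i.e. r ~= -0.5359 or r ~= -7.4641.

r = -7.4641 or r = -5 or r = -0.5359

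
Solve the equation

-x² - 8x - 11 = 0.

Discriminant: (-8)² − 4·(-1)·(-11) = 20.
Quadratic formula: x = (8 ± √20) / (-2).
So x = -4 - √(5) ≈ -6.2361 or x = -4 + √(5) ≈ -1.7639.

x = -6.2361 or x = -1.7639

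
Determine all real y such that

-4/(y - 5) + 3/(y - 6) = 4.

Multiply both sides by (y - 5)(y - 6):
-4(y - 6) + 3(y - 5) = 4(y - 5)(y - 6).
Expand and collect terms: 4y² - 43y + 111 = 0.
By the quadratic formula, y = (43 ± √73) / 8, so y ≈ 6.443 or y ≈ 4.307.
Neither value makes a denominator zero (y ≠ 5, y ≠ 6), so both are valid.

y = 4.307 or y = 6.443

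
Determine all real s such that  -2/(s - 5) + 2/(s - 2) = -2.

s = 1.2087 or s = 5.7913

Multiply both sides by (s - 5)(s - 2):
-2(s - 2) + 2(s - 5) = -2(s - 5)(s - 2).
Expand and collect terms: -2s² + 14s - 14 = 0.
By the quadratic formula, s = (-14 ± √84) / -4, so s ≈ 1.2087 or s ≈ 5.7913.
Neither value makes a denominator zero (s ≠ 5, s ≠ 2), so both are valid.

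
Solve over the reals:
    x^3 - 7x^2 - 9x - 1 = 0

Possible rational roots are divisors of -1. Testing x = -1 gives 0, so (x + 1) is a factor.
Divide: x^3 - 7x^2 - 9x - 1 = (x + 1)(x^2 - 8x - 1).
Apply the quadratic formula to x^2 - 8x - 1 = 0: x = (8 +/- sqrt(68))/2, i.e. x ~= 8.1231 or x ~= -0.1231.

x = -1 or x = -0.1231 or x = 8.1231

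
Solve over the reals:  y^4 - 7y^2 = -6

y = -2.4495 or y = -1 or y = 1 or y = 2.4495

Let u = y^2. The equation becomes u^2 - 7u + 6 = 0.
Factor: (u - 1)(u - 6) = 0, so u = 1 or u = 6.
y^2 = 1 gives y = +/-1.
y^2 = 6 gives y = +/-sqrt(6) ~= +/-2.4495.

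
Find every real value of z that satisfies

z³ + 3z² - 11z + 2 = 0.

z = -5.1926 or z = 0.1926 or z = 2

Possible rational roots are divisors of 2. Testing z = 2 gives 0, so (z - 2) is a factor.
Divide: z³ + 3z² - 11z + 2 = (z - 2)(z² + 5z - 1).
Apply the quadratic formula to z² + 5z - 1 = 0: z = (-5 ± √29)/2, i.e. z ≈ 0.1926 or z ≈ -5.1926.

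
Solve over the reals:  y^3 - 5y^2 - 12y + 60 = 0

Possible rational roots are divisors of 60. Testing y = 5 gives 0, so (y - 5) is a factor.
Divide: y^3 - 5y^2 - 12y + 60 = (y - 5)(y^2 - 12).
Apply the quadratic formula to y^2 - 12 = 0: y = (0 +/- sqrt(48))/2, i.e. y ~= 3.4641 or y ~= -3.4641.

y = -3.4641 or y = 3.4641 or y = 5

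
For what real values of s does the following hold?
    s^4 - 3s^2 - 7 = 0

s = -2.1311 or s = 2.1311

Let u = s^2. The equation becomes u^2 - 3u - 7 = 0.
By the quadratic formula, u = 3/2 + sqrt(37)/2 or u = 3/2 - sqrt(37)/2.
s^2 = 3/2 + sqrt(37)/2 gives s = +/-sqrt(3/2 + sqrt(37)/2) ~= +/-2.1311.
s^2 = 3/2 - sqrt(37)/2 < 0 has no real solution.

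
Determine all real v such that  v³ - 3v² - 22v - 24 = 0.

v = -2 or v = -1.772 or v = 6.772

Possible rational roots are divisors of -24. Testing v = -2 gives 0, so (v + 2) is a factor.
Divide: v³ - 3v² - 22v - 24 = (v + 2)(v² - 5v - 12).
Apply the quadratic formula to v² - 5v - 12 = 0: v = (5 ± √73)/2, i.e. v ≈ 6.772 or v ≈ -1.772.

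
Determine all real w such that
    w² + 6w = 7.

w = -7 or w = 1

Bring every term to one side: w² + 6w - 7 = 0.
Factor: (w - 1)(w + 7) = 0.
So w = 1 or w = -7.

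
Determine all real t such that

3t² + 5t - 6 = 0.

Discriminant: (5)² − 4·3·(-6) = 97.
Quadratic formula: t = (-5 ± √97) / 6.
So t = -5/6 + √(97)/6 ≈ 0.8081 or t = -√(97)/6 - 5/6 ≈ -2.4748.

t = -2.4748 or t = 0.8081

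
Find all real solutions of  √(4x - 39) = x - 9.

Square both sides: 4x - 39 = (x - 9)².
Expand and rearrange: x² - 22x + 120 = 0.
Solving gives x = 12 or x = 10.
Check each candidate in the original equation:
  x = 12: √(9) = 3, while x - 9 = 3 — valid.
  x = 10: √(1) = 1, while x - 9 = 1 — valid.

x = 10 or x = 12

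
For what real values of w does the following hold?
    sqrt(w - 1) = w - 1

w = 1 or w = 2

Square both sides: w - 1 = (w - 1)^2.
Expand and rearrange: w^2 - 3w + 2 = 0.
Solving gives w = 2 or w = 1.
Check each candidate in the original equation:
  w = 2: sqrt(1) = 1, while w - 1 = 1 — valid.
  w = 1: sqrt(0) = 0, while w - 1 = 0 — valid.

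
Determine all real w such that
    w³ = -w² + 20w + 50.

w = 5

Rearrange: w³ + w² - 20w - 50 = 0.
Possible rational roots are divisors of -50. Testing w = 5 gives 0, so (w - 5) is a factor.
Divide: w³ + w² - 20w - 50 = (w - 5)(w² + 6w + 10).
The quadratic w² + 6w + 10 has discriminant -4 < 0, so no further real roots.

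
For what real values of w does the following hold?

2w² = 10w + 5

w = -0.458 or w = 5.458

Rearrange to standard form: 2w² - 10w - 5 = 0.
Discriminant: (-10)² − 4·2·(-5) = 140.
Quadratic formula: w = (10 ± √140) / 4.
So w = 5/2 + √(35)/2 ≈ 5.458 or w = 5/2 - √(35)/2 ≈ -0.458.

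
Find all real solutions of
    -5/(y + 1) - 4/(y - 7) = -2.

Multiply both sides by (y + 1)(y - 7):
-5(y - 7) - 4(y + 1) = -2(y + 1)(y - 7).
Expand and collect terms: -2y^2 + 21y - 17 = 0.
By the quadratic formula, y = (-21 +/- sqrt(305)) / -4, so y ~= 0.8839 or y ~= 9.6161.
Neither value makes a denominator zero (y != -1, y != 7), so both are valid.

y = 0.8839 or y = 9.6161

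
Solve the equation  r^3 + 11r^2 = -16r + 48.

Rearrange: r^3 + 11r^2 + 16r - 48 = 0.
Possible rational roots are divisors of -48. Testing r = -4 gives 0, so (r + 4) is a factor.
Divide: r^3 + 11r^2 + 16r - 48 = (r + 4)(r^2 + 7r - 12).
Apply the quadratic formula to r^2 + 7r - 12 = 0: r = (-7 +/- sqrt(97))/2, i.e. r ~= 1.4244 or r ~= -8.4244.

r = -8.4244 or r = -4 or r = 1.4244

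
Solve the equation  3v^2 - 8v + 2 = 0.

v = 0.2792 or v = 2.3874

Discriminant: (-8)^2 - 4*3*2 = 40.
Quadratic formula: v = (8 +/- sqrt(40)) / 6.
So v = sqrt(10)/3 + 4/3 ~= 2.3874 or v = 4/3 - sqrt(10)/3 ~= 0.2792.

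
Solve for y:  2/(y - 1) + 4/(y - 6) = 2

y = 1.6834 or y = 8.3166

Multiply both sides by (y - 1)(y - 6):
2(y - 6) + 4(y - 1) = 2(y - 1)(y - 6).
Expand and collect terms: 2y^2 - 20y + 28 = 0.
By the quadratic formula, y = (20 +/- sqrt(176)) / 4, so y ~= 8.3166 or y ~= 1.6834.
Neither value makes a denominator zero (y != 1, y != 6), so both are valid.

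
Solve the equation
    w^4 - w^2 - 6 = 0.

Let u = w^2. The equation becomes u^2 - u - 6 = 0.
Factor: (u + 2)(u - 3) = 0, so u = -2 or u = 3.
w^2 = -2 < 0 has no real solution.
w^2 = 3 gives w = +/-sqrt(3) ~= +/-1.7321.

w = -1.7321 or w = 1.7321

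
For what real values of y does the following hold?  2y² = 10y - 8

Bring every term to one side: 2y² - 10y + 8 = 0.
Factor: 2(y - 1)(y - 4) = 0.
So y = 1 or y = 4.

y = 1 or y = 4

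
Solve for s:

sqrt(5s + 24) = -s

Square both sides: 5s + 24 = (-s)^2.
Expand and rearrange: s^2 - 5s - 24 = 0.
Solving gives s = 8 or s = -3.
Check each candidate in the original equation:
  s = 8: sqrt(64) = 8, while -s = -8 — extraneous.
  s = -3: sqrt(9) = 3, while -s = 3 — valid.

s = -3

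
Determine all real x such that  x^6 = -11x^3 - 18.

x = -2.0801 or x = -1.2599

Let u = x^3. The equation becomes u^2 + 11u + 18 = 0.
Factor: (u + 9)(u + 2) = 0, so u = -9 or u = -2.
x^3 = -9 gives x = -(9)^(1/3) ~= -2.0801.
x^3 = -2 gives x = -(2)^(1/3) ~= -1.2599.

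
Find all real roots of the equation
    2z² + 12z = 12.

Rearrange to standard form: 2z² + 12z - 12 = 0.
Discriminant: (12)² − 4·2·(-12) = 240.
Quadratic formula: z = (-12 ± √240) / 4.
So z = -3 + √(15) ≈ 0.873 or z = -√(15) - 3 ≈ -6.873.

z = -6.873 or z = 0.873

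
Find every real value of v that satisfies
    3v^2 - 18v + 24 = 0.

v = 2 or v = 4

Factor: 3(v - 4)(v - 2) = 0.
So v = 4 or v = 2.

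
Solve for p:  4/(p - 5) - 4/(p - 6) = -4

p = 4.382 or p = 6.618

Multiply both sides by (p - 5)(p - 6):
4(p - 6) - 4(p - 5) = -4(p - 5)(p - 6).
Expand and collect terms: -4p² + 44p - 116 = 0.
By the quadratic formula, p = (-44 ± √80) / -8, so p ≈ 4.382 or p ≈ 6.618.
Neither value makes a denominator zero (p ≠ 5, p ≠ 6), so both are valid.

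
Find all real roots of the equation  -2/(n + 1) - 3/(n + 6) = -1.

n = -4.1623 or n = 2.1623

Multiply both sides by (n + 1)(n + 6):
-2(n + 6) - 3(n + 1) = -(n + 1)(n + 6).
Expand and collect terms: -n^2 - 2n + 9 = 0.
By the quadratic formula, n = (2 +/- sqrt(40)) / -2, so n ~= -4.1623 or n ~= 2.1623.
Neither value makes a denominator zero (n != -1, n != -6), so both are valid.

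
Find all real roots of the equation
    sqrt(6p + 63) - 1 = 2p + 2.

p = 3

Isolate the radical: sqrt(6p + 63) = 2p + 3.
Square both sides: 6p + 63 = (2p + 3)^2.
Expand and rearrange: 4p^2 + 6p - 54 = 0.
Solving gives p = 3 or p = -4.5.
Check each candidate in the original equation:
  p = 3: sqrt(81) = 9, while 2p + 3 = 9 — valid.
  p = -4.5: sqrt(36) = 6, while 2p + 3 = -6 — extraneous.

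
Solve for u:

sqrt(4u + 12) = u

u = 6

Square both sides: 4u + 12 = (u)^2.
Expand and rearrange: u^2 - 4u - 12 = 0.
Solving gives u = 6 or u = -2.
Check each candidate in the original equation:
  u = 6: sqrt(36) = 6, while u = 6 — valid.
  u = -2: sqrt(4) = 2, while u = -2 — extraneous.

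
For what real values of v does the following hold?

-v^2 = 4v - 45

Bring every term to one side: -v^2 - 4v + 45 = 0.
Factor: -1(v + 9)(v - 5) = 0.
So v = -9 or v = 5.

v = -9 or v = 5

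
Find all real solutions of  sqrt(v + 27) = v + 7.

Square both sides: v + 27 = (v + 7)^2.
Expand and rearrange: v^2 + 13v + 22 = 0.
Solving gives v = -2 or v = -11.
Check each candidate in the original equation:
  v = -2: sqrt(25) = 5, while v + 7 = 5 — valid.
  v = -11: sqrt(16) = 4, while v + 7 = -4 — extraneous.

v = -2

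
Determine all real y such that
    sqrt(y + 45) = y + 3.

y = 4

Square both sides: y + 45 = (y + 3)^2.
Expand and rearrange: y^2 + 5y - 36 = 0.
Solving gives y = 4 or y = -9.
Check each candidate in the original equation:
  y = 4: sqrt(49) = 7, while y + 3 = 7 — valid.
  y = -9: sqrt(36) = 6, while y + 3 = -6 — extraneous.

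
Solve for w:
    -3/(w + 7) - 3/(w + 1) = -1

Multiply both sides by (w + 7)(w + 1):
-3(w + 1) - 3(w + 7) = -(w + 7)(w + 1).
Expand and collect terms: -w² - 2w + 17 = 0.
By the quadratic formula, w = (2 ± √72) / -2, so w ≈ -5.2426 or w ≈ 3.2426.
Neither value makes a denominator zero (w ≠ -7, w ≠ -1), so both are valid.

w = -5.2426 or w = 3.2426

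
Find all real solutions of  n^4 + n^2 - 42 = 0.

n = -2.4495 or n = 2.4495

Let u = n^2. The equation becomes u^2 + u - 42 = 0.
Factor: (u + 7)(u - 6) = 0, so u = -7 or u = 6.
n^2 = -7 < 0 has no real solution.
n^2 = 6 gives n = +/-sqrt(6) ~= +/-2.4495.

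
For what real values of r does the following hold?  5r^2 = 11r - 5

r = 0.6417 or r = 1.5583

Rearrange to standard form: 5r^2 - 11r + 5 = 0.
Discriminant: (-11)^2 - 4*5*5 = 21.
Quadratic formula: r = (11 +/- sqrt(21)) / 10.
So r = sqrt(21)/10 + 11/10 ~= 1.5583 or r = 11/10 - sqrt(21)/10 ~= 0.6417.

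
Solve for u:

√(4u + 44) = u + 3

u = 5

Square both sides: 4u + 44 = (u + 3)².
Expand and rearrange: u² + 2u - 35 = 0.
Solving gives u = 5 or u = -7.
Check each candidate in the original equation:
  u = 5: √(64) = 8, while u + 3 = 8 — valid.
  u = -7: √(16) = 4, while u + 3 = -4 — extraneous.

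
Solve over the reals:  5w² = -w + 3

w = -0.881 or w = 0.681

Rearrange to standard form: 5w² + w - 3 = 0.
Discriminant: (1)² − 4·5·(-3) = 61.
Quadratic formula: w = (-1 ± √61) / 10.
So w = -1/10 + √(61)/10 ≈ 0.681 or w = -√(61)/10 - 1/10 ≈ -0.881.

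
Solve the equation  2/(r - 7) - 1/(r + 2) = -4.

r = -1.7348 or r = 6.4848

Multiply both sides by (r - 7)(r + 2):
2(r + 2) - (r - 7) = -4(r - 7)(r + 2).
Expand and collect terms: -4r² + 19r + 45 = 0.
By the quadratic formula, r = (-19 ± √1081) / -8, so r ≈ -1.7348 or r ≈ 6.4848.
Neither value makes a denominator zero (r ≠ 7, r ≠ -2), so both are valid.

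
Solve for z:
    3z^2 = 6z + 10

z = -1.0817 or z = 3.0817

Rearrange to standard form: 3z^2 - 6z - 10 = 0.
Discriminant: (-6)^2 - 4*3*(-10) = 156.
Quadratic formula: z = (6 +/- sqrt(156)) / 6.
So z = 1 + sqrt(39)/3 ~= 3.0817 or z = 1 - sqrt(39)/3 ~= -1.0817.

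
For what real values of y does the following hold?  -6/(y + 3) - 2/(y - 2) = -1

Multiply both sides by (y + 3)(y - 2):
-6(y - 2) - 2(y + 3) = -(y + 3)(y - 2).
Expand and collect terms: -y^2 + 7y = 0.
Factor or apply the quadratic formula: y = 0 or y = 7.
Neither value makes a denominator zero (y != -3, y != 2), so both are valid.

y = 0 or y = 7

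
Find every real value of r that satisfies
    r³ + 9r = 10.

r = 1

Rearrange: r³ + 9r - 10 = 0.
Possible rational roots are divisors of -10. Testing r = 1 gives 0, so (r - 1) is a factor.
Divide: r³ + 9r - 10 = (r - 1)(r² + r + 10).
The quadratic r² + r + 10 has discriminant -39 < 0, so no further real roots.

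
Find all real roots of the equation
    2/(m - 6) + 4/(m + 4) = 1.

m = -0.899 or m = 8.899

Multiply both sides by (m - 6)(m + 4):
2(m + 4) + 4(m - 6) = (m - 6)(m + 4).
Expand and collect terms: m² - 8m - 8 = 0.
By the quadratic formula, m = (8 ± √96) / 2, so m ≈ 8.899 or m ≈ -0.899.
Neither value makes a denominator zero (m ≠ 6, m ≠ -4), so both are valid.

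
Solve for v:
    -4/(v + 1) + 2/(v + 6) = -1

Multiply both sides by (v + 1)(v + 6):
-4(v + 6) + 2(v + 1) = -(v + 1)(v + 6).
Expand and collect terms: -v^2 - 5v + 16 = 0.
By the quadratic formula, v = (5 +/- sqrt(89)) / -2, so v ~= -7.217 or v ~= 2.217.
Neither value makes a denominator zero (v != -1, v != -6), so both are valid.

v = -7.217 or v = 2.217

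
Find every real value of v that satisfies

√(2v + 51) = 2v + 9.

Square both sides: 2v + 51 = (2v + 9)².
Expand and rearrange: 4v² + 34v + 30 = 0.
Solving gives v = -1 or v = -7.5.
Check each candidate in the original equation:
  v = -1: √(49) = 7, while 2v + 9 = 7 — valid.
  v = -7.5: √(36) = 6, while 2v + 9 = -6 — extraneous.

v = -1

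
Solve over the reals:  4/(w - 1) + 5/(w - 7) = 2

Multiply both sides by (w - 1)(w - 7):
4(w - 7) + 5(w - 1) = 2(w - 1)(w - 7).
Expand and collect terms: 2w² - 25w + 47 = 0.
By the quadratic formula, w = (25 ± √249) / 4, so w ≈ 10.1949 or w ≈ 2.3051.
Neither value makes a denominator zero (w ≠ 1, w ≠ 7), so both are valid.

w = 2.3051 or w = 10.1949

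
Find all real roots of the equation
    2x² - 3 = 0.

Discriminant: (0)² − 4·2·(-3) = 24.
Quadratic formula: x = (0 ± √24) / 4.
So x = √(6)/2 ≈ 1.2247 or x = -√(6)/2 ≈ -1.2247.

x = -1.2247 or x = 1.2247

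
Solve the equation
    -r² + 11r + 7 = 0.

Discriminant: (11)² − 4·(-1)·7 = 149.
Quadratic formula: r = (-11 ± √149) / (-2).
So r = 11/2 - √(149)/2 ≈ -0.6033 or r = 11/2 + √(149)/2 ≈ 11.6033.

r = -0.6033 or r = 11.6033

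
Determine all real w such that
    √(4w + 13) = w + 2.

Square both sides: 4w + 13 = (w + 2)².
Expand and rearrange: w² - 9 = 0.
Solving gives w = 3 or w = -3.
Check each candidate in the original equation:
  w = 3: √(25) = 5, while w + 2 = 5 — valid.
  w = -3: √(1) = 1, while w + 2 = -1 — extraneous.

w = 3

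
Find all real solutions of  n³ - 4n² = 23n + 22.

Rearrange: n³ - 4n² - 23n - 22 = 0.
Possible rational roots are divisors of -22. Testing n = -2 gives 0, so (n + 2) is a factor.
Divide: n³ - 4n² - 23n - 22 = (n + 2)(n² - 6n - 11).
Apply the quadratic formula to n² - 6n - 11 = 0: n = (6 ± √80)/2, i.e. n ≈ 7.4721 or n ≈ -1.4721.

n = -2 or n = -1.4721 or n = 7.4721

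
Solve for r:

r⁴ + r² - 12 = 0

r = -1.7321 or r = 1.7321

Let u = r². The equation becomes u² + u - 12 = 0.
Factor: (u - 3)(u + 4) = 0, so u = 3 or u = -4.
r² = 3 gives r = ±√(3) ≈ ±1.7321.
r² = -4 < 0 has no real solution.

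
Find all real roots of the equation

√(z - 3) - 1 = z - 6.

Isolate the radical: √(z - 3) = z - 5.
Square both sides: z - 3 = (z - 5)².
Expand and rearrange: z² - 11z + 28 = 0.
Solving gives z = 7 or z = 4.
Check each candidate in the original equation:
  z = 7: √(4) = 2, while z - 5 = 2 — valid.
  z = 4: √(1) = 1, while z - 5 = -1 — extraneous.

z = 7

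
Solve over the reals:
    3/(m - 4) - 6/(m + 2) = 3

m = -3.772 or m = 4.772

Multiply both sides by (m - 4)(m + 2):
3(m + 2) - 6(m - 4) = 3(m - 4)(m + 2).
Expand and collect terms: 3m^2 - 3m - 54 = 0.
By the quadratic formula, m = (3 +/- sqrt(657)) / 6, so m ~= 4.772 or m ~= -3.772.
Neither value makes a denominator zero (m != 4, m != -2), so both are valid.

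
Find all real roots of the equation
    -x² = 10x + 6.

x = -9.3589 or x = -0.6411

Rearrange to standard form: -x² - 10x - 6 = 0.
Discriminant: (-10)² − 4·(-1)·(-6) = 76.
Quadratic formula: x = (10 ± √76) / (-2).
So x = -5 - √(19) ≈ -9.3589 or x = -5 + √(19) ≈ -0.6411.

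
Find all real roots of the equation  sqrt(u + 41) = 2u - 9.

Square both sides: u + 41 = (2u - 9)^2.
Expand and rearrange: 4u^2 - 37u + 40 = 0.
Solving gives u = 8 or u = 1.25.
Check each candidate in the original equation:
  u = 8: sqrt(49) = 7, while 2u - 9 = 7 — valid.
  u = 1.25: sqrt(42.25) = 6.5, while 2u - 9 = -6.5 — extraneous.

u = 8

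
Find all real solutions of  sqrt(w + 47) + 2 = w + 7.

w = 2

Isolate the radical: sqrt(w + 47) = w + 5.
Square both sides: w + 47 = (w + 5)^2.
Expand and rearrange: w^2 + 9w - 22 = 0.
Solving gives w = 2 or w = -11.
Check each candidate in the original equation:
  w = 2: sqrt(49) = 7, while w + 5 = 7 — valid.
  w = -11: sqrt(36) = 6, while w + 5 = -6 — extraneous.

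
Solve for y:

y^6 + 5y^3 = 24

Let u = y^3. The equation becomes u^2 + 5u - 24 = 0.
Factor: (u + 8)(u - 3) = 0, so u = -8 or u = 3.
y^3 = -8 gives y = -2.
y^3 = 3 gives y = (3)^(1/3) ~= 1.4422.

y = -2 or y = 1.4422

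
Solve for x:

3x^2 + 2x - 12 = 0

x = -2.3609 or x = 1.6943

Discriminant: (2)^2 - 4*3*(-12) = 148.
Quadratic formula: x = (-2 +/- sqrt(148)) / 6.
So x = -1/3 + sqrt(37)/3 ~= 1.6943 or x = -sqrt(37)/3 - 1/3 ~= -2.3609.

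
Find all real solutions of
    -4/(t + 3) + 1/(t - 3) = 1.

t = -6.6235 or t = 3.6235

Multiply both sides by (t + 3)(t - 3):
-4(t - 3) + (t + 3) = (t + 3)(t - 3).
Expand and collect terms: t^2 + 3t - 24 = 0.
By the quadratic formula, t = (-3 +/- sqrt(105)) / 2, so t ~= 3.6235 or t ~= -6.6235.
Neither value makes a denominator zero (t != -3, t != 3), so both are valid.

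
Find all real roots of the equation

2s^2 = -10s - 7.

Rearrange to standard form: 2s^2 + 10s + 7 = 0.
Discriminant: (10)^2 - 4*2*7 = 44.
Quadratic formula: s = (-10 +/- sqrt(44)) / 4.
So s = -5/2 + sqrt(11)/2 ~= -0.8417 or s = -5/2 - sqrt(11)/2 ~= -4.1583.

s = -4.1583 or s = -0.8417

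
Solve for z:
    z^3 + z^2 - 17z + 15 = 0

z = -5 or z = 1 or z = 3

Possible rational roots are divisors of 15. Testing z = -5 gives 0, so (z + 5) is a factor.
Divide: z^3 + z^2 - 17z + 15 = (z + 5)(z^2 - 4z + 3).
Factor the quadratic: z = 3 or z = 1.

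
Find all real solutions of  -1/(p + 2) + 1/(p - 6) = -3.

p = -1.6515 or p = 5.6515

Multiply both sides by (p + 2)(p - 6):
-(p - 6) + (p + 2) = -3(p + 2)(p - 6).
Expand and collect terms: -3p^2 + 12p + 28 = 0.
By the quadratic formula, p = (-12 +/- sqrt(480)) / -6, so p ~= -1.6515 or p ~= 5.6515.
Neither value makes a denominator zero (p != -2, p != 6), so both are valid.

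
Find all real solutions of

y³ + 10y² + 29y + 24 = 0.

Possible rational roots are divisors of 24. Testing y = -3 gives 0, so (y + 3) is a factor.
Divide: y³ + 10y² + 29y + 24 = (y + 3)(y² + 7y + 8).
Apply the quadratic formula to y² + 7y + 8 = 0: y = (-7 ± √17)/2, i.e. y ≈ -1.4384 or y ≈ -5.5616.

y = -5.5616 or y = -3 or y = -1.4384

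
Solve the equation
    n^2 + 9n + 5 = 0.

n = -8.4051 or n = -0.5949

Discriminant: (9)^2 - 4*1*5 = 61.
Quadratic formula: n = (-9 +/- sqrt(61)) / 2.
So n = -9/2 + sqrt(61)/2 ~= -0.5949 or n = -9/2 - sqrt(61)/2 ~= -8.4051.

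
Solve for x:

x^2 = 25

x = -5 or x = 5

Bring every term to one side: x^2 - 25 = 0.
Factor: (x - 5)(x + 5) = 0.
So x = 5 or x = -5.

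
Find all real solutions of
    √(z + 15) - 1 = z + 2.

Isolate the radical: √(z + 15) = z + 3.
Square both sides: z + 15 = (z + 3)².
Expand and rearrange: z² + 5z - 6 = 0.
Solving gives z = 1 or z = -6.
Check each candidate in the original equation:
  z = 1: √(16) = 4, while z + 3 = 4 — valid.
  z = -6: √(9) = 3, while z + 3 = -3 — extraneous.

z = 1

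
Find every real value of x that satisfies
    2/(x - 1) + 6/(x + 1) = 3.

Multiply both sides by (x - 1)(x + 1):
2(x + 1) + 6(x - 1) = 3(x - 1)(x + 1).
Expand and collect terms: 3x^2 - 8x + 1 = 0.
By the quadratic formula, x = (8 +/- sqrt(52)) / 6, so x ~= 2.5352 or x ~= 0.1315.
Neither value makes a denominator zero (x != 1, x != -1), so both are valid.

x = 0.1315 or x = 2.5352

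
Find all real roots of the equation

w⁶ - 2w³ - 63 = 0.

Let u = w³. The equation becomes u² - 2u - 63 = 0.
Factor: (u + 7)(u - 9) = 0, so u = -7 or u = 9.
w³ = -7 gives w = -∛(7) ≈ -1.9129.
w³ = 9 gives w = ∛(9) ≈ 2.0801.

w = -1.9129 or w = 2.0801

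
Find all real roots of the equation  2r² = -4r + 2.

Rearrange to standard form: 2r² + 4r - 2 = 0.
Discriminant: (4)² − 4·2·(-2) = 32.
Quadratic formula: r = (-4 ± √32) / 4.
So r = -1 + √(2) ≈ 0.4142 or r = -√(2) - 1 ≈ -2.4142.

r = -2.4142 or r = 0.4142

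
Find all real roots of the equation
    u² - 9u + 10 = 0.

Discriminant: (-9)² − 4·1·10 = 41.
Quadratic formula: u = (9 ± √41) / 2.
So u = √(41)/2 + 9/2 ≈ 7.7016 or u = 9/2 - √(41)/2 ≈ 1.2984.

u = 1.2984 or u = 7.7016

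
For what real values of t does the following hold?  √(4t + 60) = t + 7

Square both sides: 4t + 60 = (t + 7)².
Expand and rearrange: t² + 10t - 11 = 0.
Solving gives t = 1 or t = -11.
Check each candidate in the original equation:
  t = 1: √(64) = 8, while t + 7 = 8 — valid.
  t = -11: √(16) = 4, while t + 7 = -4 — extraneous.

t = 1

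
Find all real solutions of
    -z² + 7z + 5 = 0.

z = -0.6533 or z = 7.6533

Discriminant: (7)² − 4·(-1)·5 = 69.
Quadratic formula: z = (-7 ± √69) / (-2).
So z = 7/2 - √(69)/2 ≈ -0.6533 or z = 7/2 + √(69)/2 ≈ 7.6533.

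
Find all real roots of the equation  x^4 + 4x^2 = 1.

x = -0.4859 or x = 0.4859

Let u = x^2. The equation becomes u^2 + 4u - 1 = 0.
By the quadratic formula, u = -2 + sqrt(5) or u = -sqrt(5) - 2.
x^2 = -2 + sqrt(5) gives x = +/-sqrt(-2 + sqrt(5)) ~= +/-0.4859.
x^2 = -sqrt(5) - 2 < 0 has no real solution.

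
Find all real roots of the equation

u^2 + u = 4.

u = -2.5616 or u = 1.5616

Rearrange to standard form: u^2 + u - 4 = 0.
Discriminant: (1)^2 - 4*1*(-4) = 17.
Quadratic formula: u = (-1 +/- sqrt(17)) / 2.
So u = -1/2 + sqrt(17)/2 ~= 1.5616 or u = -sqrt(17)/2 - 1/2 ~= -2.5616.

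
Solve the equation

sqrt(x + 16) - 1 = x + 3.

Isolate the radical: sqrt(x + 16) = x + 4.
Square both sides: x + 16 = (x + 4)^2.
Expand and rearrange: x^2 + 7x = 0.
Solving gives x = 0 or x = -7.
Check each candidate in the original equation:
  x = 0: sqrt(16) = 4, while x + 4 = 4 — valid.
  x = -7: sqrt(9) = 3, while x + 4 = -3 — extraneous.

x = 0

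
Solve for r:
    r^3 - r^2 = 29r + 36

Rearrange: r^3 - r^2 - 29r - 36 = 0.
Possible rational roots are divisors of -36. Testing r = -4 gives 0, so (r + 4) is a factor.
Divide: r^3 - r^2 - 29r - 36 = (r + 4)(r^2 - 5r - 9).
Apply the quadratic formula to r^2 - 5r - 9 = 0: r = (5 +/- sqrt(61))/2, i.e. r ~= 6.4051 or r ~= -1.4051.

r = -4 or r = -1.4051 or r = 6.4051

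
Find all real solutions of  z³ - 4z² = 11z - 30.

z = -3 or z = 2 or z = 5

Rearrange: z³ - 4z² - 11z + 30 = 0.
Possible rational roots are divisors of 30. Testing z = -3 gives 0, so (z + 3) is a factor.
Divide: z³ - 4z² - 11z + 30 = (z + 3)(z² - 7z + 10).
Factor the quadratic: z = 5 or z = 2.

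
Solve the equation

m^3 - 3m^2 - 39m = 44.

m = -4 or m = -1.3218 or m = 8.3218

Rearrange: m^3 - 3m^2 - 39m - 44 = 0.
Possible rational roots are divisors of -44. Testing m = -4 gives 0, so (m + 4) is a factor.
Divide: m^3 - 3m^2 - 39m - 44 = (m + 4)(m^2 - 7m - 11).
Apply the quadratic formula to m^2 - 7m - 11 = 0: m = (7 +/- sqrt(93))/2, i.e. m ~= 8.3218 or m ~= -1.3218.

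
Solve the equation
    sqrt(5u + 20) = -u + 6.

u = 1

Square both sides: 5u + 20 = (-u + 6)^2.
Expand and rearrange: u^2 - 17u + 16 = 0.
Solving gives u = 16 or u = 1.
Check each candidate in the original equation:
  u = 16: sqrt(100) = 10, while -u + 6 = -10 — extraneous.
  u = 1: sqrt(25) = 5, while -u + 6 = 5 — valid.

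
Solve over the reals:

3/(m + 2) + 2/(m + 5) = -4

Multiply both sides by (m + 2)(m + 5):
3(m + 5) + 2(m + 2) = -4(m + 2)(m + 5).
Expand and collect terms: -4m² - 33m - 59 = 0.
By the quadratic formula, m = (33 ± √145) / -8, so m ≈ -5.6302 or m ≈ -2.6198.
Neither value makes a denominator zero (m ≠ -2, m ≠ -5), so both are valid.

m = -5.6302 or m = -2.6198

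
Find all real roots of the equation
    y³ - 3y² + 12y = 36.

Rearrange: y³ - 3y² + 12y - 36 = 0.
Possible rational roots are divisors of -36. Testing y = 3 gives 0, so (y - 3) is a factor.
Divide: y³ - 3y² + 12y - 36 = (y - 3)(y² + 12).
The quadratic y² + 12 has discriminant -48 < 0, so no further real roots.

y = 3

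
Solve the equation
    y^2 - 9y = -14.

Bring every term to one side: y^2 - 9y + 14 = 0.
Factor: (y - 2)(y - 7) = 0.
So y = 2 or y = 7.

y = 2 or y = 7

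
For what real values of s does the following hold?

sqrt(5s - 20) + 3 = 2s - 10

Isolate the radical: sqrt(5s - 20) = 2s - 13.
Square both sides: 5s - 20 = (2s - 13)^2.
Expand and rearrange: 4s^2 - 57s + 189 = 0.
Solving gives s = 9 or s = 5.25.
Check each candidate in the original equation:
  s = 9: sqrt(25) = 5, while 2s - 13 = 5 — valid.
  s = 5.25: sqrt(6.25) = 2.5, while 2s - 13 = -2.5 — extraneous.

s = 9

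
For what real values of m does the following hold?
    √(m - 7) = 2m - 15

m = 8

Square both sides: m - 7 = (2m - 15)².
Expand and rearrange: 4m² - 61m + 232 = 0.
Solving gives m = 8 or m = 7.25.
Check each candidate in the original equation:
  m = 8: √(1) = 1, while 2m - 15 = 1 — valid.
  m = 7.25: √(0.25) = 0.5, while 2m - 15 = -0.5 — extraneous.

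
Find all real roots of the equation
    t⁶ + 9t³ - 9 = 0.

Let u = t³. The equation becomes u² + 9u - 9 = 0.
By the quadratic formula, u = -9/2 + 3·√(13)/2 or u = -3·√(13)/2 - 9/2.
t³ = -9/2 + 3·√(13)/2 gives t = ∛(-9/2 + 3·√(13)/2) ≈ 0.9685.
t³ = -3·√(13)/2 - 9/2 gives t = -∛(9/2 + 3·√(13)/2) ≈ -2.1478.

t = -2.1478 or t = 0.9685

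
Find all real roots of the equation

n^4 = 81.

Let u = n^2. The equation becomes u^2 - 81 = 0.
Factor: (u + 9)(u - 9) = 0, so u = -9 or u = 9.
n^2 = -9 < 0 has no real solution.
n^2 = 9 gives n = +/-3.

n = -3 or n = 3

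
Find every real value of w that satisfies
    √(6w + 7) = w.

w = 7

Square both sides: 6w + 7 = (w)².
Expand and rearrange: w² - 6w - 7 = 0.
Solving gives w = 7 or w = -1.
Check each candidate in the original equation:
  w = 7: √(49) = 7, while w = 7 — valid.
  w = -1: √(1) = 1, while w = -1 — extraneous.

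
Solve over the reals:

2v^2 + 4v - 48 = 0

Factor: 2(v - 4)(v + 6) = 0.
So v = 4 or v = -6.

v = -6 or v = 4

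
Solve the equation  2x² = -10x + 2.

x = -5.1926 or x = 0.1926

Rearrange to standard form: 2x² + 10x - 2 = 0.
Discriminant: (10)² − 4·2·(-2) = 116.
Quadratic formula: x = (-10 ± √116) / 4.
So x = -5/2 + √(29)/2 ≈ 0.1926 or x = -√(29)/2 - 5/2 ≈ -5.1926.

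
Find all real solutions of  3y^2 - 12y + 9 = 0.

y = 1 or y = 3

Factor: 3(y - 3)(y - 1) = 0.
So y = 3 or y = 1.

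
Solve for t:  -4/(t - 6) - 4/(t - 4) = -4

t = 4.5858 or t = 7.4142

Multiply both sides by (t - 6)(t - 4):
-4(t - 4) - 4(t - 6) = -4(t - 6)(t - 4).
Expand and collect terms: -4t^2 + 48t - 136 = 0.
By the quadratic formula, t = (-48 +/- sqrt(128)) / -8, so t ~= 4.5858 or t ~= 7.4142.
Neither value makes a denominator zero (t != 6, t != 4), so both are valid.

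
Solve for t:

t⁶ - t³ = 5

t = -1.2145 or t = 1.408

Let u = t³. The equation becomes u² - u - 5 = 0.
By the quadratic formula, u = 1/2 + √(21)/2 or u = 1/2 - √(21)/2.
t³ = 1/2 + √(21)/2 gives t = ∛(1/2 + √(21)/2) ≈ 1.408.
t³ = 1/2 - √(21)/2 gives t = -∛(-1/2 + √(21)/2) ≈ -1.2145.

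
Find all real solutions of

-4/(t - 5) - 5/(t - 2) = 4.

Multiply both sides by (t - 5)(t - 2):
-4(t - 2) - 5(t - 5) = 4(t - 5)(t - 2).
Expand and collect terms: 4t^2 - 19t + 7 = 0.
By the quadratic formula, t = (19 +/- sqrt(249)) / 8, so t ~= 4.3475 or t ~= 0.4025.
Neither value makes a denominator zero (t != 5, t != 2), so both are valid.

t = 0.4025 or t = 4.3475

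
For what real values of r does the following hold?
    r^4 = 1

r = -1 or r = 1

Let u = r^2. The equation becomes u^2 - 1 = 0.
Factor: (u + 1)(u - 1) = 0, so u = -1 or u = 1.
r^2 = -1 < 0 has no real solution.
r^2 = 1 gives r = +/-1.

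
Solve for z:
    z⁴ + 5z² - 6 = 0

z = -1 or z = 1

Let u = z². The equation becomes u² + 5u - 6 = 0.
Factor: (u + 6)(u - 1) = 0, so u = -6 or u = 1.
z² = -6 < 0 has no real solution.
z² = 1 gives z = ±1.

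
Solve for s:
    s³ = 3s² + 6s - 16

s = -2.3723 or s = 2 or s = 3.3723

Rearrange: s³ - 3s² - 6s + 16 = 0.
Possible rational roots are divisors of 16. Testing s = 2 gives 0, so (s - 2) is a factor.
Divide: s³ - 3s² - 6s + 16 = (s - 2)(s² - s - 8).
Apply the quadratic formula to s² - s - 8 = 0: s = (1 ± √33)/2, i.e. s ≈ 3.3723 or s ≈ -2.3723.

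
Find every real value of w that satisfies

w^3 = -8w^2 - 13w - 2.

w = -5.8284 or w = -2 or w = -0.1716

Rearrange: w^3 + 8w^2 + 13w + 2 = 0.
Possible rational roots are divisors of 2. Testing w = -2 gives 0, so (w + 2) is a factor.
Divide: w^3 + 8w^2 + 13w + 2 = (w + 2)(w^2 + 6w + 1).
Apply the quadratic formula to w^2 + 6w + 1 = 0: w = (-6 +/- sqrt(32))/2, i.e. w ~= -0.1716 or w ~= -5.8284.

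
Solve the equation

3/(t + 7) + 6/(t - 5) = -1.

Multiply both sides by (t + 7)(t - 5):
3(t - 5) + 6(t + 7) = -(t + 7)(t - 5).
Expand and collect terms: -t² - 11t + 8 = 0.
By the quadratic formula, t = (11 ± √153) / -2, so t ≈ -11.6847 or t ≈ 0.6847.
Neither value makes a denominator zero (t ≠ -7, t ≠ 5), so both are valid.

t = -11.6847 or t = 0.6847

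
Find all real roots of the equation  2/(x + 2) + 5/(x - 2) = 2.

Multiply both sides by (x + 2)(x - 2):
2(x - 2) + 5(x + 2) = 2(x + 2)(x - 2).
Expand and collect terms: 2x^2 - 7x - 14 = 0.
By the quadratic formula, x = (7 +/- sqrt(161)) / 4, so x ~= 4.9221 or x ~= -1.4221.
Neither value makes a denominator zero (x != -2, x != 2), so both are valid.

x = -1.4221 or x = 4.9221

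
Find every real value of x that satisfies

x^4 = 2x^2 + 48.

x = -2.8284 or x = 2.8284

Let u = x^2. The equation becomes u^2 - 2u - 48 = 0.
Factor: (u + 6)(u - 8) = 0, so u = -6 or u = 8.
x^2 = -6 < 0 has no real solution.
x^2 = 8 gives x = +/-2*sqrt(2) ~= +/-2.8284.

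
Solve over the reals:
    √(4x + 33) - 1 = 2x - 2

Isolate the radical: √(4x + 33) = 2x - 1.
Square both sides: 4x + 33 = (2x - 1)².
Expand and rearrange: 4x² - 8x - 32 = 0.
Solving gives x = 4 or x = -2.
Check each candidate in the original equation:
  x = 4: √(49) = 7, while 2x - 1 = 7 — valid.
  x = -2: √(25) = 5, while 2x - 1 = -5 — extraneous.

x = 4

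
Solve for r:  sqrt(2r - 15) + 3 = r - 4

r = 8

Isolate the radical: sqrt(2r - 15) = r - 7.
Square both sides: 2r - 15 = (r - 7)^2.
Expand and rearrange: r^2 - 16r + 64 = 0.
This gives the repeated root r = 8.
Check in the original equation:
  r = 8: sqrt(1) = 1, while r - 7 = 1 — valid.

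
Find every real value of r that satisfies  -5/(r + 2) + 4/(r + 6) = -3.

r = -7 or r = -0.6667

Multiply both sides by (r + 2)(r + 6):
-5(r + 6) + 4(r + 2) = -3(r + 2)(r + 6).
Expand and collect terms: -3r^2 - 23r - 14 = 0.
Factor or apply the quadratic formula: r = -7 or r = -0.6667.
Neither value makes a denominator zero (r != -2, r != -6), so both are valid.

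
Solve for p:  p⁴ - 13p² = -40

p = -2.8284 or p = -2.2361 or p = 2.2361 or p = 2.8284

Let u = p². The equation becomes u² - 13u + 40 = 0.
Factor: (u - 8)(u - 5) = 0, so u = 8 or u = 5.
p² = 8 gives p = ±2·√(2) ≈ ±2.8284.
p² = 5 gives p = ±√(5) ≈ ±2.2361.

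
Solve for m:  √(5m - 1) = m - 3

m = 10

Square both sides: 5m - 1 = (m - 3)².
Expand and rearrange: m² - 11m + 10 = 0.
Solving gives m = 10 or m = 1.
Check each candidate in the original equation:
  m = 10: √(49) = 7, while m - 3 = 7 — valid.
  m = 1: √(4) = 2, while m - 3 = -2 — extraneous.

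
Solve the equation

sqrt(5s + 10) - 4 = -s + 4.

s = 3

Isolate the radical: sqrt(5s + 10) = -s + 8.
Square both sides: 5s + 10 = (-s + 8)^2.
Expand and rearrange: s^2 - 21s + 54 = 0.
Solving gives s = 18 or s = 3.
Check each candidate in the original equation:
  s = 18: sqrt(100) = 10, while -s + 8 = -10 — extraneous.
  s = 3: sqrt(25) = 5, while -s + 8 = 5 — valid.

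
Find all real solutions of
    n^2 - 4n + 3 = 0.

Factor: (n - 1)(n - 3) = 0.
So n = 1 or n = 3.

n = 1 or n = 3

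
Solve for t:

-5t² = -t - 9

t = -1.2454 or t = 1.4454

Rearrange to standard form: -5t² + t + 9 = 0.
Discriminant: (1)² − 4·(-5)·9 = 181.
Quadratic formula: t = (-1 ± √181) / (-10).
So t = 1/10 - √(181)/10 ≈ -1.2454 or t = 1/10 + √(181)/10 ≈ 1.4454.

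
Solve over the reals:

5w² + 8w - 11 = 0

Discriminant: (8)² − 4·5·(-11) = 284.
Quadratic formula: w = (-8 ± √284) / 10.
So w = -4/5 + √(71)/5 ≈ 0.8852 or w = -√(71)/5 - 4/5 ≈ -2.4852.

w = -2.4852 or w = 0.8852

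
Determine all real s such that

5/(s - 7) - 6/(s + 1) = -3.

s = 2 or s = 4.3333

Multiply both sides by (s - 7)(s + 1):
5(s + 1) - 6(s - 7) = -3(s - 7)(s + 1).
Expand and collect terms: -3s² + 19s - 26 = 0.
Factor or apply the quadratic formula: s = 2 or s = 4.3333.
Neither value makes a denominator zero (s ≠ 7, s ≠ -1), so both are valid.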